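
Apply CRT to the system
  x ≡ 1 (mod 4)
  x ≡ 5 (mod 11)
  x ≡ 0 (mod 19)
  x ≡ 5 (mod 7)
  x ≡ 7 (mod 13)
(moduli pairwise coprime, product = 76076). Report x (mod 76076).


Product of moduli M = 4 · 11 · 19 · 7 · 13 = 76076.
Merge one congruence at a time:
  Start: x ≡ 1 (mod 4).
  Combine with x ≡ 5 (mod 11); new modulus lcm = 44.
    Write x = 1 + 4·t and substitute into x ≡ 5 (mod 11): 4·t ≡ 5 − 1 = 4 (mod 11).
    The inverse of 4 mod 11 is 3 (since 4·3 = 12 = 1·11 + 1), so t ≡ 3·4 = 12 ≡ 1 (mod 11).
    Then x = 1 + 4·1 = 5, valid modulo lcm(4, 11) = 44: x ≡ 5 (mod 44).
  Combine with x ≡ 0 (mod 19); new modulus lcm = 836.
    Write x = 5 + 44·t and substitute into x ≡ 0 (mod 19): 44·t ≡ 0 − 5 = -5 (mod 19).
    Reduce coefficients mod 19: 6·t ≡ 14 (mod 19).
    The inverse of 6 mod 19 is 16 (since 6·16 = 96 = 5·19 + 1), so t ≡ 16·14 = 224 ≡ 15 (mod 19).
    Then x = 5 + 44·15 = 665, valid modulo lcm(44, 19) = 836: x ≡ 665 (mod 836).
  Combine with x ≡ 5 (mod 7); new modulus lcm = 5852.
    Write x = 665 + 836·t and substitute into x ≡ 5 (mod 7): 836·t ≡ 5 − 665 = -660 (mod 7).
    Reduce coefficients mod 7: 3·t ≡ 5 (mod 7).
    The inverse of 3 mod 7 is 5 (since 3·5 = 15 = 2·7 + 1), so t ≡ 5·5 = 25 ≡ 4 (mod 7).
    Then x = 665 + 836·4 = 4009, valid modulo lcm(836, 7) = 5852: x ≡ 4009 (mod 5852).
  Combine with x ≡ 7 (mod 13); new modulus lcm = 76076.
    Write x = 4009 + 5852·t and substitute into x ≡ 7 (mod 13): 5852·t ≡ 7 − 4009 = -4002 (mod 13).
    Reduce coefficients mod 13: 2·t ≡ 2 (mod 13).
    The inverse of 2 mod 13 is 7 (since 2·7 = 14 = 1·13 + 1), so t ≡ 7·2 = 14 ≡ 1 (mod 13).
    Then x = 4009 + 5852·1 = 9861, valid modulo lcm(5852, 13) = 76076: x ≡ 9861 (mod 76076).
Verify against each original: 9861 mod 4 = 1, 9861 mod 11 = 5, 9861 mod 19 = 0, 9861 mod 7 = 5, 9861 mod 13 = 7.

x ≡ 9861 (mod 76076).


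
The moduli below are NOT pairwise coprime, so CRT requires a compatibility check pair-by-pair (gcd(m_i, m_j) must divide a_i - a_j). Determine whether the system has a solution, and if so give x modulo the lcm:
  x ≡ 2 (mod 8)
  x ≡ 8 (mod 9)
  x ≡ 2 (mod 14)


Moduli 8, 9, 14 are not pairwise coprime, so CRT works modulo lcm(m_i) when all pairwise compatibility conditions hold.
Pairwise compatibility: gcd(m_i, m_j) must divide a_i - a_j for every pair.
Merge one congruence at a time:
  Start: x ≡ 2 (mod 8).
  Combine with x ≡ 8 (mod 9): gcd(8, 9) = 1; 8 - 2 = 6, which IS divisible by 1, so compatible.
    Write x = 2 + 8·t and substitute into x ≡ 8 (mod 9): 8·t ≡ 8 − 2 = 6 (mod 9).
    The inverse of 8 mod 9 is 8 (since 8·8 = 64 = 7·9 + 1), so t ≡ 8·6 = 48 ≡ 3 (mod 9).
    Then x = 2 + 8·3 = 26, valid modulo lcm(8, 9) = 72: x ≡ 26 (mod 72).
  Combine with x ≡ 2 (mod 14): gcd(72, 14) = 2; 2 - 26 = -24, which IS divisible by 2, so compatible.
    Write x = 26 + 72·t and substitute into x ≡ 2 (mod 14): 72·t ≡ 2 − 26 = -24 (mod 14).
    Divide the congruence (and modulus) by g = 2: 36·t ≡ -12 (mod 7).
    Reduce coefficients mod 7: 1·t ≡ 2 (mod 7).
    So t ≡ 2 (mod 7).
    Then x = 26 + 72·2 = 170, valid modulo lcm(72, 14) = 504: x ≡ 170 (mod 504).
Verify: 170 mod 8 = 2, 170 mod 9 = 8, 170 mod 14 = 2.

x ≡ 170 (mod 504).


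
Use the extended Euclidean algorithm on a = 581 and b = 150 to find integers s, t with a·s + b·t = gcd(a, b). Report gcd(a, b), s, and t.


Euclidean algorithm on (581, 150) — divide until remainder is 0:
  581 = 3 · 150 + 131
  150 = 1 · 131 + 19
  131 = 6 · 19 + 17
  19 = 1 · 17 + 2
  17 = 8 · 2 + 1
  2 = 2 · 1 + 0
gcd(581, 150) = 1.
Track Bezout coefficients alongside the remainders: start with r₀ = 581 = a·1 + b·0 (s = 1, t = 0) and r₁ = 150 = a·0 + b·1 (s = 0, t = 1); each new remainder r_{k+1} = r_{k-1} − q_k·r_k inherits s_{k+1} = s_{k-1} − q_k·s_k, t_{k+1} = t_{k-1} − q_k·t_k, so r_k = a·s_k + b·t_k at every step:
  q = 3: r = 131, s = 1 − 3·0 = 1, t = 0 − 3·1 = -3  (check: 581·1 + 150·(-3) = 131)
  q = 1: r = 19, s = 0 − 1·1 = -1, t = 1 − 1·(-3) = 4  (check: 581·(-1) + 150·4 = 19)
  q = 6: r = 17, s = 1 − 6·(-1) = 7, t = -3 − 6·4 = -27  (check: 581·7 + 150·(-27) = 17)
  q = 1: r = 2, s = -1 − 1·7 = -8, t = 4 − 1·(-27) = 31  (check: 581·(-8) + 150·31 = 2)
  q = 8: r = 1, s = 7 − 8·(-8) = 71, t = -27 − 8·31 = -275  (check: 581·71 + 150·(-275) = 1)
The row with r = 1 (the gcd) gives the Bezout coefficients s = 71, t = -275.
Result: 581 · (71) + 150 · (-275) = 1.

gcd(581, 150) = 1; s = 71, t = -275 (check: 581·71 + 150·(-275) = 1).


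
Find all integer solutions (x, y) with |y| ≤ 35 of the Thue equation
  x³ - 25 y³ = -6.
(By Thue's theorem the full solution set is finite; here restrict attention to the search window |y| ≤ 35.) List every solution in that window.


The equation is x³ - 25y³ = -6. For fixed y, x³ = 25·y³ − 6, so a solution requires the RHS to be a perfect cube.
Strategy: iterate y from -35 to 35, compute RHS = 25·y³ − 6, and check whether it is a (positive or negative) perfect cube.
Check small values of y:
  y = 0: RHS = -6 is not a perfect cube.
  y = 1: RHS = 19 is not a perfect cube.
  y = -1: RHS = -31 is not a perfect cube.
  y = 2: RHS = 194 is not a perfect cube.
  y = -2: RHS = -206 is not a perfect cube.
  y = 3: RHS = 669 is not a perfect cube.
  y = -3: RHS = -681 is not a perfect cube.
Continuing the search up to |y| = 35 finds no solutions either.
No (x, y) in the scanned range satisfies the equation.

No integer solutions with |y| ≤ 35.


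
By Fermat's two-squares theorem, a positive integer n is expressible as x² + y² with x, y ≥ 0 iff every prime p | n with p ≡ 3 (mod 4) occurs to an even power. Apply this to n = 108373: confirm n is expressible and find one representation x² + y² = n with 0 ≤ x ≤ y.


Step 1: Factor n = 108373 = 29 · 37 · 101.
Step 2: Check the mod-4 condition on each prime factor: 29 ≡ 1 (mod 4), exponent 1; 37 ≡ 1 (mod 4), exponent 1; 101 ≡ 1 (mod 4), exponent 1.
All primes ≡ 3 (mod 4) appear to even exponent (or don't appear), so by the two-squares theorem n IS expressible as a sum of two squares.
Step 3: Build a representation. Here n = 29 · 37 · 101 is a product of primes ≡ 1 (mod 4). Each prime p ≡ 1 (mod 4) is itself a sum of two squares; find a² by testing p − a² for a perfect square:
  29: 29 − 1² = 28, 29 − 2² = 25 = 5² ⇒ 29 = 2² + 5².
  37: 37 − 1² = 36 = 6² ⇒ 37 = 1² + 6².
  101: 101 − 1² = 100 = 10² ⇒ 101 = 1² + 10².
  Combine using the Brahmagupta–Fibonacci identity (a² + b²)(c² + d²) = (ac − bd)² + (ad + bc)² = (ac + bd)² + (ad − bc)²:
  29 · 37 = 1073: from (2² + 5²)(1² + 6²), take (2·1 − 5·6, 2·6 + 5·1) = (2 − 30, 12 + 5) = (-28, 17); dropping signs (only squares matter) gives (28, 17); check 28² + 17² = 784 + 289 = 1073 ✓.
  1073 · 101 = 108373: from (28² + 17²)(1² + 10²), take (28·1 − 17·10, 28·10 + 17·1) = (28 − 170, 280 + 17) = (-142, 297); dropping signs (only squares matter) gives (142, 297); check 142² + 297² = 20164 + 88209 = 108373 ✓.
Step 4: Order so x ≤ y and verify: 142² + 297² = 20164 + 88209 = 108373 = n. ✓

n = 108373 = 142² + 297² (one valid representation with x ≤ y).


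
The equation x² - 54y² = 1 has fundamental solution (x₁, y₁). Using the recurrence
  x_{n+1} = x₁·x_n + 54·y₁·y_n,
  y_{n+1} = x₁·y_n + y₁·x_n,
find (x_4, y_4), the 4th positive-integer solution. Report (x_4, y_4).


Step 1: Find the fundamental solution (x₁, y₁) of x² - 54y² = 1.
  Expand √54 as a continued fraction. a₀ = ⌊√54⌋ = 7; iterate m_{k+1} = d_k·a_k − m_k, d_{k+1} = (54 − m_{k+1}²)/d_k, a_{k+1} = ⌊(a₀ + m_{k+1})/d_{k+1}⌋ (starting m₀ = 0, d₀ = 1), with convergents p_k = a_k·p_{k-1} + p_{k-2}, q_k = a_k·q_{k-1} + q_{k-2} (p₋₁ = 1, q₋₁ = 0):
  k = 0: a₀ = 7; p₀/q₀ = 7/1; p₀² − 54·q₀² = 49 − 54 = -5.
  k = 1: m = 7, d = 5, a = ⌊(7 + 7)/5⌋ = 2; p/q = (2·7 + 1)/(2·1 + 0) = 15/2; p² − 54·q² = 225 − 216 = 9.
  k = 2: m = 3, d = 9, a = ⌊(7 + 3)/9⌋ = 1; p/q = (1·15 + 7)/(1·2 + 1) = 22/3; p² − 54·q² = 484 − 486 = -2.
  k = 3: m = 6, d = 2, a = ⌊(7 + 6)/2⌋ = 6; p/q = (6·22 + 15)/(6·3 + 2) = 147/20; p² − 54·q² = 21609 − 21600 = 9.
  k = 4: m = 6, d = 9, a = ⌊(7 + 6)/9⌋ = 1; p/q = (1·147 + 22)/(1·20 + 3) = 169/23; p² − 54·q² = 28561 − 28566 = -5.
  k = 5: m = 3, d = 5, a = ⌊(7 + 3)/5⌋ = 2; p/q = (2·169 + 147)/(2·23 + 20) = 485/66; p² − 54·q² = 235225 − 235224 = 1.
  The first convergent with p² − 54·q² = 1 gives the fundamental solution (x₁, y₁) = (485, 66).
Step 2: Apply the recurrence (x_{n+1}, y_{n+1}) = (x₁x_n + 54y₁y_n, x₁y_n + y₁x_n) repeatedly.
  From (x_1, y_1) = (485, 66): x_2 = 485·485 + 54·66·66 = 470449; y_2 = 485·66 + 66·485 = 64020.
  From (x_2, y_2) = (470449, 64020): x_3 = 485·470449 + 54·66·64020 = 456335045; y_3 = 485·64020 + 66·470449 = 62099334.
  From (x_3, y_3) = (456335045, 62099334): x_4 = 485·456335045 + 54·66·62099334 = 442644523201; y_4 = 485·62099334 + 66·456335045 = 60236289960.
Step 3: Verify x_4² - 54·y_4² = 195934173919840627286401 - 195934173919840627286400 = 1 (should be 1). ✓

(x_1, y_1) = (485, 66); (x_4, y_4) = (442644523201, 60236289960).


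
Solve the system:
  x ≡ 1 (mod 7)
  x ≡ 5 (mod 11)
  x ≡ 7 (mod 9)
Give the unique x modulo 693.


Moduli 7, 11, 9 are pairwise coprime; by CRT there is a unique solution modulo M = 7 · 11 · 9 = 693.
Solve pairwise, accumulating the modulus:
  Start with x ≡ 1 (mod 7).
  Combine with x ≡ 5 (mod 11): since gcd(7, 11) = 1, we get a unique residue mod 77.
    Write x = 1 + 7·t and substitute into x ≡ 5 (mod 11): 7·t ≡ 5 − 1 = 4 (mod 11).
    The inverse of 7 mod 11 is 8 (since 7·8 = 56 = 5·11 + 1), so t ≡ 8·4 = 32 ≡ 10 (mod 11).
    Then x = 1 + 7·10 = 71, valid modulo lcm(7, 11) = 77: x ≡ 71 (mod 77).
  Combine with x ≡ 7 (mod 9): since gcd(77, 9) = 1, we get a unique residue mod 693.
    Write x = 71 + 77·t and substitute into x ≡ 7 (mod 9): 77·t ≡ 7 − 71 = -64 (mod 9).
    Reduce coefficients mod 9: 5·t ≡ 8 (mod 9).
    The inverse of 5 mod 9 is 2 (since 5·2 = 10 = 1·9 + 1), so t ≡ 2·8 = 16 ≡ 7 (mod 9).
    Then x = 71 + 77·7 = 610, valid modulo lcm(77, 9) = 693: x ≡ 610 (mod 693).
Verify: 610 mod 7 = 1 ✓, 610 mod 11 = 5 ✓, 610 mod 9 = 7 ✓.

x ≡ 610 (mod 693).


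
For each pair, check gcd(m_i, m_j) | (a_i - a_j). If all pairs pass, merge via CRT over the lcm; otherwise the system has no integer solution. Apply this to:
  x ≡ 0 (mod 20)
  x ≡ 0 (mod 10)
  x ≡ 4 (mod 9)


Moduli 20, 10, 9 are not pairwise coprime, so CRT works modulo lcm(m_i) when all pairwise compatibility conditions hold.
Pairwise compatibility: gcd(m_i, m_j) must divide a_i - a_j for every pair.
Merge one congruence at a time:
  Start: x ≡ 0 (mod 20).
  Combine with x ≡ 0 (mod 10): gcd(20, 10) = 10; 0 - 0 = 0, which IS divisible by 10, so compatible.
    Write x = 0 + 20·t and substitute into x ≡ 0 (mod 10): 20·t ≡ 0 − 0 = 0 (mod 10).
    Divide the congruence (and modulus) by g = 10: 2·t ≡ 0 (mod 1).
    Modulo 1 every t works; take t = 0.
    Then x = 0 + 20·0 = 0, valid modulo lcm(20, 10) = 20: x ≡ 0 (mod 20).
  Combine with x ≡ 4 (mod 9): gcd(20, 9) = 1; 4 - 0 = 4, which IS divisible by 1, so compatible.
    Write x = 0 + 20·t and substitute into x ≡ 4 (mod 9): 20·t ≡ 4 − 0 = 4 (mod 9).
    Reduce coefficients mod 9: 2·t ≡ 4 (mod 9).
    The inverse of 2 mod 9 is 5 (since 2·5 = 10 = 1·9 + 1), so t ≡ 5·4 = 20 ≡ 2 (mod 9).
    Then x = 0 + 20·2 = 40, valid modulo lcm(20, 9) = 180: x ≡ 40 (mod 180).
Verify: 40 mod 20 = 0, 40 mod 10 = 0, 40 mod 9 = 4.

x ≡ 40 (mod 180).


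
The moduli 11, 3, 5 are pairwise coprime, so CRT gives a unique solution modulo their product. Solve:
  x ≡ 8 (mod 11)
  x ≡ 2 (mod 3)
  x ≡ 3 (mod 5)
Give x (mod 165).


Moduli 11, 3, 5 are pairwise coprime; by CRT there is a unique solution modulo M = 11 · 3 · 5 = 165.
Solve pairwise, accumulating the modulus:
  Start with x ≡ 8 (mod 11).
  Combine with x ≡ 2 (mod 3): since gcd(11, 3) = 1, we get a unique residue mod 33.
    Write x = 8 + 11·t and substitute into x ≡ 2 (mod 3): 11·t ≡ 2 − 8 = -6 (mod 3).
    Reduce coefficients mod 3: 2·t ≡ 0 (mod 3).
    The inverse of 2 mod 3 is 2 (since 2·2 = 4 = 1·3 + 1), so t ≡ 2·0 = 0 ≡ 0 (mod 3).
    Then x = 8 + 11·0 = 8, valid modulo lcm(11, 3) = 33: x ≡ 8 (mod 33).
  Combine with x ≡ 3 (mod 5): since gcd(33, 5) = 1, we get a unique residue mod 165.
    Write x = 8 + 33·t and substitute into x ≡ 3 (mod 5): 33·t ≡ 3 − 8 = -5 (mod 5).
    Reduce coefficients mod 5: 3·t ≡ 0 (mod 5).
    The inverse of 3 mod 5 is 2 (since 3·2 = 6 = 1·5 + 1), so t ≡ 2·0 = 0 ≡ 0 (mod 5).
    Then x = 8 + 33·0 = 8, valid modulo lcm(33, 5) = 165: x ≡ 8 (mod 165).
Verify: 8 mod 11 = 8 ✓, 8 mod 3 = 2 ✓, 8 mod 5 = 3 ✓.

x ≡ 8 (mod 165).


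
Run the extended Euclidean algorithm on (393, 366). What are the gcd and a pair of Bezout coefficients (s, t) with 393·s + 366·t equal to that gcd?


Euclidean algorithm on (393, 366) — divide until remainder is 0:
  393 = 1 · 366 + 27
  366 = 13 · 27 + 15
  27 = 1 · 15 + 12
  15 = 1 · 12 + 3
  12 = 4 · 3 + 0
gcd(393, 366) = 3.
Track Bezout coefficients alongside the remainders: start with r₀ = 393 = a·1 + b·0 (s = 1, t = 0) and r₁ = 366 = a·0 + b·1 (s = 0, t = 1); each new remainder r_{k+1} = r_{k-1} − q_k·r_k inherits s_{k+1} = s_{k-1} − q_k·s_k, t_{k+1} = t_{k-1} − q_k·t_k, so r_k = a·s_k + b·t_k at every step:
  q = 1: r = 27, s = 1 − 1·0 = 1, t = 0 − 1·1 = -1  (check: 393·1 + 366·(-1) = 27)
  q = 13: r = 15, s = 0 − 13·1 = -13, t = 1 − 13·(-1) = 14  (check: 393·(-13) + 366·14 = 15)
  q = 1: r = 12, s = 1 − 1·(-13) = 14, t = -1 − 1·14 = -15  (check: 393·14 + 366·(-15) = 12)
  q = 1: r = 3, s = -13 − 1·14 = -27, t = 14 − 1·(-15) = 29  (check: 393·(-27) + 366·29 = 3)
The row with r = 3 (the gcd) gives the Bezout coefficients s = -27, t = 29.
Result: 393 · (-27) + 366 · (29) = 3.

gcd(393, 366) = 3; s = -27, t = 29 (check: 393·(-27) + 366·29 = 3).


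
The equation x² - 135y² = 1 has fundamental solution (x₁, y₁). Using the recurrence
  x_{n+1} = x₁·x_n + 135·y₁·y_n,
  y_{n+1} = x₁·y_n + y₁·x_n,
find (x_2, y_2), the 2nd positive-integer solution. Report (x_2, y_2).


Step 1: Find the fundamental solution (x₁, y₁) of x² - 135y² = 1.
  Expand √135 as a continued fraction. a₀ = ⌊√135⌋ = 11; iterate m_{k+1} = d_k·a_k − m_k, d_{k+1} = (135 − m_{k+1}²)/d_k, a_{k+1} = ⌊(a₀ + m_{k+1})/d_{k+1}⌋ (starting m₀ = 0, d₀ = 1), with convergents p_k = a_k·p_{k-1} + p_{k-2}, q_k = a_k·q_{k-1} + q_{k-2} (p₋₁ = 1, q₋₁ = 0):
  k = 0: a₀ = 11; p₀/q₀ = 11/1; p₀² − 135·q₀² = 121 − 135 = -14.
  k = 1: m = 11, d = 14, a = ⌊(11 + 11)/14⌋ = 1; p/q = (1·11 + 1)/(1·1 + 0) = 12/1; p² − 135·q² = 144 − 135 = 9.
  k = 2: m = 3, d = 9, a = ⌊(11 + 3)/9⌋ = 1; p/q = (1·12 + 11)/(1·1 + 1) = 23/2; p² − 135·q² = 529 − 540 = -11.
  k = 3: m = 6, d = 11, a = ⌊(11 + 6)/11⌋ = 1; p/q = (1·23 + 12)/(1·2 + 1) = 35/3; p² − 135·q² = 1225 − 1215 = 10.
  k = 4: m = 5, d = 10, a = ⌊(11 + 5)/10⌋ = 1; p/q = (1·35 + 23)/(1·3 + 2) = 58/5; p² − 135·q² = 3364 − 3375 = -11.
  k = 5: m = 5, d = 11, a = ⌊(11 + 5)/11⌋ = 1; p/q = (1·58 + 35)/(1·5 + 3) = 93/8; p² − 135·q² = 8649 − 8640 = 9.
  k = 6: m = 6, d = 9, a = ⌊(11 + 6)/9⌋ = 1; p/q = (1·93 + 58)/(1·8 + 5) = 151/13; p² − 135·q² = 22801 − 22815 = -14.
  k = 7: m = 3, d = 14, a = ⌊(11 + 3)/14⌋ = 1; p/q = (1·151 + 93)/(1·13 + 8) = 244/21; p² − 135·q² = 59536 − 59535 = 1.
  The first convergent with p² − 135·q² = 1 gives the fundamental solution (x₁, y₁) = (244, 21).
Step 2: Apply the recurrence (x_{n+1}, y_{n+1}) = (x₁x_n + 135y₁y_n, x₁y_n + y₁x_n) repeatedly.
  From (x_1, y_1) = (244, 21): x_2 = 244·244 + 135·21·21 = 119071; y_2 = 244·21 + 21·244 = 10248.
Step 3: Verify x_2² - 135·y_2² = 14177903041 - 14177903040 = 1 (should be 1). ✓

(x_1, y_1) = (244, 21); (x_2, y_2) = (119071, 10248).


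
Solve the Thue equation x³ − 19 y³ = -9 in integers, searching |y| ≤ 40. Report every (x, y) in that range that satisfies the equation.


The equation is x³ - 19y³ = -9. For fixed y, x³ = 19·y³ − 9, so a solution requires the RHS to be a perfect cube.
Strategy: iterate y from -40 to 40, compute RHS = 19·y³ − 9, and check whether it is a (positive or negative) perfect cube.
Check small values of y:
  y = 0: RHS = -9 is not a perfect cube.
  y = 1: RHS = 10 is not a perfect cube.
  y = -1: RHS = -28 is not a perfect cube.
  y = 2: RHS = 143 is not a perfect cube.
  y = -2: RHS = -161 is not a perfect cube.
  y = 3: RHS = 504 is not a perfect cube.
  y = -3: RHS = -522 is not a perfect cube.
Continuing the search up to |y| = 40 finds no solutions either.
No (x, y) in the scanned range satisfies the equation.

No integer solutions with |y| ≤ 40.


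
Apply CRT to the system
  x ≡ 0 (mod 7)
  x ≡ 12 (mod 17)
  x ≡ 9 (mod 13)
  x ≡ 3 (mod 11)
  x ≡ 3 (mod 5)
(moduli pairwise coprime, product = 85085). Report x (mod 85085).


Product of moduli M = 7 · 17 · 13 · 11 · 5 = 85085.
Merge one congruence at a time:
  Start: x ≡ 0 (mod 7).
  Combine with x ≡ 12 (mod 17); new modulus lcm = 119.
    Write x = 0 + 7·t and substitute into x ≡ 12 (mod 17): 7·t ≡ 12 − 0 = 12 (mod 17).
    The inverse of 7 mod 17 is 5 (since 7·5 = 35 = 2·17 + 1), so t ≡ 5·12 = 60 ≡ 9 (mod 17).
    Then x = 0 + 7·9 = 63, valid modulo lcm(7, 17) = 119: x ≡ 63 (mod 119).
  Combine with x ≡ 9 (mod 13); new modulus lcm = 1547.
    Write x = 63 + 119·t and substitute into x ≡ 9 (mod 13): 119·t ≡ 9 − 63 = -54 (mod 13).
    Reduce coefficients mod 13: 2·t ≡ 11 (mod 13).
    The inverse of 2 mod 13 is 7 (since 2·7 = 14 = 1·13 + 1), so t ≡ 7·11 = 77 ≡ 12 (mod 13).
    Then x = 63 + 119·12 = 1491, valid modulo lcm(119, 13) = 1547: x ≡ 1491 (mod 1547).
  Combine with x ≡ 3 (mod 11); new modulus lcm = 17017.
    Write x = 1491 + 1547·t and substitute into x ≡ 3 (mod 11): 1547·t ≡ 3 − 1491 = -1488 (mod 11).
    Reduce coefficients mod 11: 7·t ≡ 8 (mod 11).
    The inverse of 7 mod 11 is 8 (since 7·8 = 56 = 5·11 + 1), so t ≡ 8·8 = 64 ≡ 9 (mod 11).
    Then x = 1491 + 1547·9 = 15414, valid modulo lcm(1547, 11) = 17017: x ≡ 15414 (mod 17017).
  Combine with x ≡ 3 (mod 5); new modulus lcm = 85085.
    Write x = 15414 + 17017·t and substitute into x ≡ 3 (mod 5): 17017·t ≡ 3 − 15414 = -15411 (mod 5).
    Reduce coefficients mod 5: 2·t ≡ 4 (mod 5).
    The inverse of 2 mod 5 is 3 (since 2·3 = 6 = 1·5 + 1), so t ≡ 3·4 = 12 ≡ 2 (mod 5).
    Then x = 15414 + 17017·2 = 49448, valid modulo lcm(17017, 5) = 85085: x ≡ 49448 (mod 85085).
Verify against each original: 49448 mod 7 = 0, 49448 mod 17 = 12, 49448 mod 13 = 9, 49448 mod 11 = 3, 49448 mod 5 = 3.

x ≡ 49448 (mod 85085).


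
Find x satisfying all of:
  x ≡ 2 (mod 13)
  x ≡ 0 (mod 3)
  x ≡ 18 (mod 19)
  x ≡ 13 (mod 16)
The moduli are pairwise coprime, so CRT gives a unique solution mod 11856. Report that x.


Product of moduli M = 13 · 3 · 19 · 16 = 11856.
Merge one congruence at a time:
  Start: x ≡ 2 (mod 13).
  Combine with x ≡ 0 (mod 3); new modulus lcm = 39.
    Write x = 2 + 13·t and substitute into x ≡ 0 (mod 3): 13·t ≡ 0 − 2 = -2 (mod 3).
    Reduce coefficients mod 3: 1·t ≡ 1 (mod 3).
    So t ≡ 1 (mod 3).
    Then x = 2 + 13·1 = 15, valid modulo lcm(13, 3) = 39: x ≡ 15 (mod 39).
  Combine with x ≡ 18 (mod 19); new modulus lcm = 741.
    Write x = 15 + 39·t and substitute into x ≡ 18 (mod 19): 39·t ≡ 18 − 15 = 3 (mod 19).
    Reduce coefficients mod 19: 1·t ≡ 3 (mod 19).
    So t ≡ 3 (mod 19).
    Then x = 15 + 39·3 = 132, valid modulo lcm(39, 19) = 741: x ≡ 132 (mod 741).
  Combine with x ≡ 13 (mod 16); new modulus lcm = 11856.
    Write x = 132 + 741·t and substitute into x ≡ 13 (mod 16): 741·t ≡ 13 − 132 = -119 (mod 16).
    Reduce coefficients mod 16: 5·t ≡ 9 (mod 16).
    The inverse of 5 mod 16 is 13 (since 5·13 = 65 = 4·16 + 1), so t ≡ 13·9 = 117 ≡ 5 (mod 16).
    Then x = 132 + 741·5 = 3837, valid modulo lcm(741, 16) = 11856: x ≡ 3837 (mod 11856).
Verify against each original: 3837 mod 13 = 2, 3837 mod 3 = 0, 3837 mod 19 = 18, 3837 mod 16 = 13.

x ≡ 3837 (mod 11856).


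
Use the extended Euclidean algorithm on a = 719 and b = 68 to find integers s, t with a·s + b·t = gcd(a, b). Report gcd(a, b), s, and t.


Euclidean algorithm on (719, 68) — divide until remainder is 0:
  719 = 10 · 68 + 39
  68 = 1 · 39 + 29
  39 = 1 · 29 + 10
  29 = 2 · 10 + 9
  10 = 1 · 9 + 1
  9 = 9 · 1 + 0
gcd(719, 68) = 1.
Track Bezout coefficients alongside the remainders: start with r₀ = 719 = a·1 + b·0 (s = 1, t = 0) and r₁ = 68 = a·0 + b·1 (s = 0, t = 1); each new remainder r_{k+1} = r_{k-1} − q_k·r_k inherits s_{k+1} = s_{k-1} − q_k·s_k, t_{k+1} = t_{k-1} − q_k·t_k, so r_k = a·s_k + b·t_k at every step:
  q = 10: r = 39, s = 1 − 10·0 = 1, t = 0 − 10·1 = -10  (check: 719·1 + 68·(-10) = 39)
  q = 1: r = 29, s = 0 − 1·1 = -1, t = 1 − 1·(-10) = 11  (check: 719·(-1) + 68·11 = 29)
  q = 1: r = 10, s = 1 − 1·(-1) = 2, t = -10 − 1·11 = -21  (check: 719·2 + 68·(-21) = 10)
  q = 2: r = 9, s = -1 − 2·2 = -5, t = 11 − 2·(-21) = 53  (check: 719·(-5) + 68·53 = 9)
  q = 1: r = 1, s = 2 − 1·(-5) = 7, t = -21 − 1·53 = -74  (check: 719·7 + 68·(-74) = 1)
The row with r = 1 (the gcd) gives the Bezout coefficients s = 7, t = -74.
Result: 719 · (7) + 68 · (-74) = 1.

gcd(719, 68) = 1; s = 7, t = -74 (check: 719·7 + 68·(-74) = 1).


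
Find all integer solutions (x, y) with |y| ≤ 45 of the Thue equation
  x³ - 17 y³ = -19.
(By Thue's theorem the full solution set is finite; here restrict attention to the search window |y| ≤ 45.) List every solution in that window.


The equation is x³ - 17y³ = -19. For fixed y, x³ = 17·y³ − 19, so a solution requires the RHS to be a perfect cube.
Strategy: iterate y from -45 to 45, compute RHS = 17·y³ − 19, and check whether it is a (positive or negative) perfect cube.
Check small values of y:
  y = 0: RHS = -19 is not a perfect cube.
  y = 1: RHS = -2 is not a perfect cube.
  y = -1: RHS = -36 is not a perfect cube.
  y = 2: RHS = 117 is not a perfect cube.
  y = -2: RHS = -155 is not a perfect cube.
  y = 3: RHS = 440 is not a perfect cube.
  y = -3: RHS = -478 is not a perfect cube.
Continuing the search up to |y| = 45 finds no solutions either.
No (x, y) in the scanned range satisfies the equation.

No integer solutions with |y| ≤ 45.


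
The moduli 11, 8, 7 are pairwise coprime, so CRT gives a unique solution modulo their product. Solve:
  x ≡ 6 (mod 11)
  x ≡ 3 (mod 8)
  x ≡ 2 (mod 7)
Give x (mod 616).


Moduli 11, 8, 7 are pairwise coprime; by CRT there is a unique solution modulo M = 11 · 8 · 7 = 616.
Solve pairwise, accumulating the modulus:
  Start with x ≡ 6 (mod 11).
  Combine with x ≡ 3 (mod 8): since gcd(11, 8) = 1, we get a unique residue mod 88.
    Write x = 6 + 11·t and substitute into x ≡ 3 (mod 8): 11·t ≡ 3 − 6 = -3 (mod 8).
    Reduce coefficients mod 8: 3·t ≡ 5 (mod 8).
    The inverse of 3 mod 8 is 3 (since 3·3 = 9 = 1·8 + 1), so t ≡ 3·5 = 15 ≡ 7 (mod 8).
    Then x = 6 + 11·7 = 83, valid modulo lcm(11, 8) = 88: x ≡ 83 (mod 88).
  Combine with x ≡ 2 (mod 7): since gcd(88, 7) = 1, we get a unique residue mod 616.
    Write x = 83 + 88·t and substitute into x ≡ 2 (mod 7): 88·t ≡ 2 − 83 = -81 (mod 7).
    Reduce coefficients mod 7: 4·t ≡ 3 (mod 7).
    The inverse of 4 mod 7 is 2 (since 4·2 = 8 = 1·7 + 1), so t ≡ 2·3 = 6 ≡ 6 (mod 7).
    Then x = 83 + 88·6 = 611, valid modulo lcm(88, 7) = 616: x ≡ 611 (mod 616).
Verify: 611 mod 11 = 6 ✓, 611 mod 8 = 3 ✓, 611 mod 7 = 2 ✓.

x ≡ 611 (mod 616).


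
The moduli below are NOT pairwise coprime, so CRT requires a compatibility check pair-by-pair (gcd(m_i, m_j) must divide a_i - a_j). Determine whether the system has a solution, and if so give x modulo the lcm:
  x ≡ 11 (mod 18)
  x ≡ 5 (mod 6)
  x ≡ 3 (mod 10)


Moduli 18, 6, 10 are not pairwise coprime, so CRT works modulo lcm(m_i) when all pairwise compatibility conditions hold.
Pairwise compatibility: gcd(m_i, m_j) must divide a_i - a_j for every pair.
Merge one congruence at a time:
  Start: x ≡ 11 (mod 18).
  Combine with x ≡ 5 (mod 6): gcd(18, 6) = 6; 5 - 11 = -6, which IS divisible by 6, so compatible.
    Write x = 11 + 18·t and substitute into x ≡ 5 (mod 6): 18·t ≡ 5 − 11 = -6 (mod 6).
    Divide the congruence (and modulus) by g = 6: 3·t ≡ -1 (mod 1).
    Modulo 1 every t works; take t = 0.
    Then x = 11 + 18·0 = 11, valid modulo lcm(18, 6) = 18: x ≡ 11 (mod 18).
  Combine with x ≡ 3 (mod 10): gcd(18, 10) = 2; 3 - 11 = -8, which IS divisible by 2, so compatible.
    Write x = 11 + 18·t and substitute into x ≡ 3 (mod 10): 18·t ≡ 3 − 11 = -8 (mod 10).
    Divide the congruence (and modulus) by g = 2: 9·t ≡ -4 (mod 5).
    Reduce coefficients mod 5: 4·t ≡ 1 (mod 5).
    The inverse of 4 mod 5 is 4 (since 4·4 = 16 = 3·5 + 1), so t ≡ 4·1 = 4 ≡ 4 (mod 5).
    Then x = 11 + 18·4 = 83, valid modulo lcm(18, 10) = 90: x ≡ 83 (mod 90).
Verify: 83 mod 18 = 11, 83 mod 6 = 5, 83 mod 10 = 3.

x ≡ 83 (mod 90).


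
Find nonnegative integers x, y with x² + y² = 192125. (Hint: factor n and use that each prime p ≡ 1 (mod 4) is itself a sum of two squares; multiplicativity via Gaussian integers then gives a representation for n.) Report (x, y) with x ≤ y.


Step 1: Factor n = 192125 = 5^3 · 29 · 53.
Step 2: Check the mod-4 condition on each prime factor: 5 ≡ 1 (mod 4), exponent 3; 29 ≡ 1 (mod 4), exponent 1; 53 ≡ 1 (mod 4), exponent 1.
All primes ≡ 3 (mod 4) appear to even exponent (or don't appear), so by the two-squares theorem n IS expressible as a sum of two squares.
Step 3: Build a representation. Group n = k² · m with k = 5 and m = 5 · 29 · 53 = 7685 (a product of primes ≡ 1 (mod 4)); a representation of m scales to one of n via (k·x)² + (k·y)² = k²(x² + y²). Each prime p ≡ 1 (mod 4) is itself a sum of two squares; find a² by testing p − a² for a perfect square:
  5: 5 − 1² = 4 = 2² ⇒ 5 = 1² + 2².
  29: 29 − 1² = 28, 29 − 2² = 25 = 5² ⇒ 29 = 2² + 5².
  53: 53 − 1² = 52, 53 − 2² = 49 = 7² ⇒ 53 = 2² + 7².
  Combine using the Brahmagupta–Fibonacci identity (a² + b²)(c² + d²) = (ac − bd)² + (ad + bc)² = (ac + bd)² + (ad − bc)²:
  5 · 29 = 145: from (1² + 2²)(2² + 5²), take (1·2 − 2·5, 1·5 + 2·2) = (2 − 10, 5 + 4) = (-8, 9); dropping signs (only squares matter) gives (8, 9); check 8² + 9² = 64 + 81 = 145 ✓.
  145 · 53 = 7685: from (8² + 9²)(2² + 7²), take (8·2 − 9·7, 8·7 + 9·2) = (16 − 63, 56 + 18) = (-47, 74); dropping signs (only squares matter) gives (47, 74); check 47² + 74² = 2209 + 5476 = 7685 ✓.
  Scale by k = 5: (5·47, 5·74) = (235, 370).
Step 4: Order so x ≤ y and verify: 235² + 370² = 55225 + 136900 = 192125 = n. ✓

n = 192125 = 235² + 370² (one valid representation with x ≤ y).


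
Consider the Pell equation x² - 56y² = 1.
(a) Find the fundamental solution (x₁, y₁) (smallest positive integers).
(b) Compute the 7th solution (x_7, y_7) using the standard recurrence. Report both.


Step 1: Find the fundamental solution (x₁, y₁) of x² - 56y² = 1.
  Expand √56 as a continued fraction. a₀ = ⌊√56⌋ = 7; iterate m_{k+1} = d_k·a_k − m_k, d_{k+1} = (56 − m_{k+1}²)/d_k, a_{k+1} = ⌊(a₀ + m_{k+1})/d_{k+1}⌋ (starting m₀ = 0, d₀ = 1), with convergents p_k = a_k·p_{k-1} + p_{k-2}, q_k = a_k·q_{k-1} + q_{k-2} (p₋₁ = 1, q₋₁ = 0):
  k = 0: a₀ = 7; p₀/q₀ = 7/1; p₀² − 56·q₀² = 49 − 56 = -7.
  k = 1: m = 7, d = 7, a = ⌊(7 + 7)/7⌋ = 2; p/q = (2·7 + 1)/(2·1 + 0) = 15/2; p² − 56·q² = 225 − 224 = 1.
  The first convergent with p² − 56·q² = 1 gives the fundamental solution (x₁, y₁) = (15, 2).
Step 2: Apply the recurrence (x_{n+1}, y_{n+1}) = (x₁x_n + 56y₁y_n, x₁y_n + y₁x_n) repeatedly.
  From (x_1, y_1) = (15, 2): x_2 = 15·15 + 56·2·2 = 449; y_2 = 15·2 + 2·15 = 60.
  From (x_2, y_2) = (449, 60): x_3 = 15·449 + 56·2·60 = 13455; y_3 = 15·60 + 2·449 = 1798.
  From (x_3, y_3) = (13455, 1798): x_4 = 15·13455 + 56·2·1798 = 403201; y_4 = 15·1798 + 2·13455 = 53880.
  From (x_4, y_4) = (403201, 53880): x_5 = 15·403201 + 56·2·53880 = 12082575; y_5 = 15·53880 + 2·403201 = 1614602.
  From (x_5, y_5) = (12082575, 1614602): x_6 = 15·12082575 + 56·2·1614602 = 362074049; y_6 = 15·1614602 + 2·12082575 = 48384180.
  From (x_6, y_6) = (362074049, 48384180): x_7 = 15·362074049 + 56·2·48384180 = 10850138895; y_7 = 15·48384180 + 2·362074049 = 1449910798.
Step 3: Verify x_7² - 56·y_7² = 117725514040791821025 - 117725514040791821024 = 1 (should be 1). ✓

(x_1, y_1) = (15, 2); (x_7, y_7) = (10850138895, 1449910798).


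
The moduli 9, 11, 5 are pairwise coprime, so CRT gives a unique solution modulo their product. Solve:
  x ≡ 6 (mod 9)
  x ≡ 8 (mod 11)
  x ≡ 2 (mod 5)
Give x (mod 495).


Moduli 9, 11, 5 are pairwise coprime; by CRT there is a unique solution modulo M = 9 · 11 · 5 = 495.
Solve pairwise, accumulating the modulus:
  Start with x ≡ 6 (mod 9).
  Combine with x ≡ 8 (mod 11): since gcd(9, 11) = 1, we get a unique residue mod 99.
    Write x = 6 + 9·t and substitute into x ≡ 8 (mod 11): 9·t ≡ 8 − 6 = 2 (mod 11).
    The inverse of 9 mod 11 is 5 (since 9·5 = 45 = 4·11 + 1), so t ≡ 5·2 = 10 ≡ 10 (mod 11).
    Then x = 6 + 9·10 = 96, valid modulo lcm(9, 11) = 99: x ≡ 96 (mod 99).
  Combine with x ≡ 2 (mod 5): since gcd(99, 5) = 1, we get a unique residue mod 495.
    Write x = 96 + 99·t and substitute into x ≡ 2 (mod 5): 99·t ≡ 2 − 96 = -94 (mod 5).
    Reduce coefficients mod 5: 4·t ≡ 1 (mod 5).
    The inverse of 4 mod 5 is 4 (since 4·4 = 16 = 3·5 + 1), so t ≡ 4·1 = 4 ≡ 4 (mod 5).
    Then x = 96 + 99·4 = 492, valid modulo lcm(99, 5) = 495: x ≡ 492 (mod 495).
Verify: 492 mod 9 = 6 ✓, 492 mod 11 = 8 ✓, 492 mod 5 = 2 ✓.

x ≡ 492 (mod 495).


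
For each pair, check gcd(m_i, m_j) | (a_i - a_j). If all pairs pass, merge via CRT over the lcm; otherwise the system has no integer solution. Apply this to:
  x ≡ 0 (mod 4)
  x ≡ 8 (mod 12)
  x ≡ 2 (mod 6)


Moduli 4, 12, 6 are not pairwise coprime, so CRT works modulo lcm(m_i) when all pairwise compatibility conditions hold.
Pairwise compatibility: gcd(m_i, m_j) must divide a_i - a_j for every pair.
Merge one congruence at a time:
  Start: x ≡ 0 (mod 4).
  Combine with x ≡ 8 (mod 12): gcd(4, 12) = 4; 8 - 0 = 8, which IS divisible by 4, so compatible.
    Write x = 0 + 4·t and substitute into x ≡ 8 (mod 12): 4·t ≡ 8 − 0 = 8 (mod 12).
    Divide the congruence (and modulus) by g = 4: 1·t ≡ 2 (mod 3).
    So t ≡ 2 (mod 3).
    Then x = 0 + 4·2 = 8, valid modulo lcm(4, 12) = 12: x ≡ 8 (mod 12).
  Combine with x ≡ 2 (mod 6): gcd(12, 6) = 6; 2 - 8 = -6, which IS divisible by 6, so compatible.
    Write x = 8 + 12·t and substitute into x ≡ 2 (mod 6): 12·t ≡ 2 − 8 = -6 (mod 6).
    Divide the congruence (and modulus) by g = 6: 2·t ≡ -1 (mod 1).
    Modulo 1 every t works; take t = 0.
    Then x = 8 + 12·0 = 8, valid modulo lcm(12, 6) = 12: x ≡ 8 (mod 12).
Verify: 8 mod 4 = 0, 8 mod 12 = 8, 8 mod 6 = 2.

x ≡ 8 (mod 12).


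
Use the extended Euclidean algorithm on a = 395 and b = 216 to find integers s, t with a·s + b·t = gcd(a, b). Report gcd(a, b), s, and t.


Euclidean algorithm on (395, 216) — divide until remainder is 0:
  395 = 1 · 216 + 179
  216 = 1 · 179 + 37
  179 = 4 · 37 + 31
  37 = 1 · 31 + 6
  31 = 5 · 6 + 1
  6 = 6 · 1 + 0
gcd(395, 216) = 1.
Track Bezout coefficients alongside the remainders: start with r₀ = 395 = a·1 + b·0 (s = 1, t = 0) and r₁ = 216 = a·0 + b·1 (s = 0, t = 1); each new remainder r_{k+1} = r_{k-1} − q_k·r_k inherits s_{k+1} = s_{k-1} − q_k·s_k, t_{k+1} = t_{k-1} − q_k·t_k, so r_k = a·s_k + b·t_k at every step:
  q = 1: r = 179, s = 1 − 1·0 = 1, t = 0 − 1·1 = -1  (check: 395·1 + 216·(-1) = 179)
  q = 1: r = 37, s = 0 − 1·1 = -1, t = 1 − 1·(-1) = 2  (check: 395·(-1) + 216·2 = 37)
  q = 4: r = 31, s = 1 − 4·(-1) = 5, t = -1 − 4·2 = -9  (check: 395·5 + 216·(-9) = 31)
  q = 1: r = 6, s = -1 − 1·5 = -6, t = 2 − 1·(-9) = 11  (check: 395·(-6) + 216·11 = 6)
  q = 5: r = 1, s = 5 − 5·(-6) = 35, t = -9 − 5·11 = -64  (check: 395·35 + 216·(-64) = 1)
The row with r = 1 (the gcd) gives the Bezout coefficients s = 35, t = -64.
Result: 395 · (35) + 216 · (-64) = 1.

gcd(395, 216) = 1; s = 35, t = -64 (check: 395·35 + 216·(-64) = 1).


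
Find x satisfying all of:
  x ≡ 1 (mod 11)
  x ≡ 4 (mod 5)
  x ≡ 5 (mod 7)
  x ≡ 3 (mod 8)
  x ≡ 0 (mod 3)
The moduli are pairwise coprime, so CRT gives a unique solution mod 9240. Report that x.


Product of moduli M = 11 · 5 · 7 · 8 · 3 = 9240.
Merge one congruence at a time:
  Start: x ≡ 1 (mod 11).
  Combine with x ≡ 4 (mod 5); new modulus lcm = 55.
    Write x = 1 + 11·t and substitute into x ≡ 4 (mod 5): 11·t ≡ 4 − 1 = 3 (mod 5).
    Reduce coefficients mod 5: 1·t ≡ 3 (mod 5).
    So t ≡ 3 (mod 5).
    Then x = 1 + 11·3 = 34, valid modulo lcm(11, 5) = 55: x ≡ 34 (mod 55).
  Combine with x ≡ 5 (mod 7); new modulus lcm = 385.
    Write x = 34 + 55·t and substitute into x ≡ 5 (mod 7): 55·t ≡ 5 − 34 = -29 (mod 7).
    Reduce coefficients mod 7: 6·t ≡ 6 (mod 7).
    The inverse of 6 mod 7 is 6 (since 6·6 = 36 = 5·7 + 1), so t ≡ 6·6 = 36 ≡ 1 (mod 7).
    Then x = 34 + 55·1 = 89, valid modulo lcm(55, 7) = 385: x ≡ 89 (mod 385).
  Combine with x ≡ 3 (mod 8); new modulus lcm = 3080.
    Write x = 89 + 385·t and substitute into x ≡ 3 (mod 8): 385·t ≡ 3 − 89 = -86 (mod 8).
    Reduce coefficients mod 8: 1·t ≡ 2 (mod 8).
    So t ≡ 2 (mod 8).
    Then x = 89 + 385·2 = 859, valid modulo lcm(385, 8) = 3080: x ≡ 859 (mod 3080).
  Combine with x ≡ 0 (mod 3); new modulus lcm = 9240.
    Write x = 859 + 3080·t and substitute into x ≡ 0 (mod 3): 3080·t ≡ 0 − 859 = -859 (mod 3).
    Reduce coefficients mod 3: 2·t ≡ 2 (mod 3).
    The inverse of 2 mod 3 is 2 (since 2·2 = 4 = 1·3 + 1), so t ≡ 2·2 = 4 ≡ 1 (mod 3).
    Then x = 859 + 3080·1 = 3939, valid modulo lcm(3080, 3) = 9240: x ≡ 3939 (mod 9240).
Verify against each original: 3939 mod 11 = 1, 3939 mod 5 = 4, 3939 mod 7 = 5, 3939 mod 8 = 3, 3939 mod 3 = 0.

x ≡ 3939 (mod 9240).


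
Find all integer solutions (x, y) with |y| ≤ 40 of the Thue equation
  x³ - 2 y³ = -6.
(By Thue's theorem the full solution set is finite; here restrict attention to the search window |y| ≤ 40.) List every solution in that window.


The equation is x³ - 2y³ = -6. For fixed y, x³ = 2·y³ − 6, so a solution requires the RHS to be a perfect cube.
Strategy: iterate y from -40 to 40, compute RHS = 2·y³ − 6, and check whether it is a (positive or negative) perfect cube.
Check small values of y:
  y = 0: RHS = -6 is not a perfect cube.
  y = 1: RHS = -4 is not a perfect cube.
  y = -1: RHS = -8 = (-2)³ ⇒ x = -2 works.
  y = 2: RHS = 10 is not a perfect cube.
  y = -2: RHS = -22 is not a perfect cube.
  y = 3: RHS = 48 is not a perfect cube.
  y = -3: RHS = -60 is not a perfect cube.
Continuing the search up to |y| = 40 finds no further solutions beyond those listed.
Collected solutions: (-2, -1).

Solutions (with |y| ≤ 40): (-2, -1).


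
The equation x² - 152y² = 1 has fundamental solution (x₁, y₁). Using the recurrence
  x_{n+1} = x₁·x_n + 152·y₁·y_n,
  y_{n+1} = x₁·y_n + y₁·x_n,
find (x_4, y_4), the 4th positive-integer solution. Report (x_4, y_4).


Step 1: Find the fundamental solution (x₁, y₁) of x² - 152y² = 1.
  Expand √152 as a continued fraction. a₀ = ⌊√152⌋ = 12; iterate m_{k+1} = d_k·a_k − m_k, d_{k+1} = (152 − m_{k+1}²)/d_k, a_{k+1} = ⌊(a₀ + m_{k+1})/d_{k+1}⌋ (starting m₀ = 0, d₀ = 1), with convergents p_k = a_k·p_{k-1} + p_{k-2}, q_k = a_k·q_{k-1} + q_{k-2} (p₋₁ = 1, q₋₁ = 0):
  k = 0: a₀ = 12; p₀/q₀ = 12/1; p₀² − 152·q₀² = 144 − 152 = -8.
  k = 1: m = 12, d = 8, a = ⌊(12 + 12)/8⌋ = 3; p/q = (3·12 + 1)/(3·1 + 0) = 37/3; p² − 152·q² = 1369 − 1368 = 1.
  The first convergent with p² − 152·q² = 1 gives the fundamental solution (x₁, y₁) = (37, 3).
Step 2: Apply the recurrence (x_{n+1}, y_{n+1}) = (x₁x_n + 152y₁y_n, x₁y_n + y₁x_n) repeatedly.
  From (x_1, y_1) = (37, 3): x_2 = 37·37 + 152·3·3 = 2737; y_2 = 37·3 + 3·37 = 222.
  From (x_2, y_2) = (2737, 222): x_3 = 37·2737 + 152·3·222 = 202501; y_3 = 37·222 + 3·2737 = 16425.
  From (x_3, y_3) = (202501, 16425): x_4 = 37·202501 + 152·3·16425 = 14982337; y_4 = 37·16425 + 3·202501 = 1215228.
Step 3: Verify x_4² - 152·y_4² = 224470421981569 - 224470421981568 = 1 (should be 1). ✓

(x_1, y_1) = (37, 3); (x_4, y_4) = (14982337, 1215228).


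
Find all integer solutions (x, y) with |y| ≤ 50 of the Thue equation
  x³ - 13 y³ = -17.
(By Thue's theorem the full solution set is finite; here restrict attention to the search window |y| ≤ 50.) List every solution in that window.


The equation is x³ - 13y³ = -17. For fixed y, x³ = 13·y³ − 17, so a solution requires the RHS to be a perfect cube.
Strategy: iterate y from -50 to 50, compute RHS = 13·y³ − 17, and check whether it is a (positive or negative) perfect cube.
Check small values of y:
  y = 0: RHS = -17 is not a perfect cube.
  y = 1: RHS = -4 is not a perfect cube.
  y = -1: RHS = -30 is not a perfect cube.
  y = 2: RHS = 87 is not a perfect cube.
  y = -2: RHS = -121 is not a perfect cube.
  y = 3: RHS = 334 is not a perfect cube.
  y = -3: RHS = -368 is not a perfect cube.
Continuing the search up to |y| = 50 finds no solutions either.
No (x, y) in the scanned range satisfies the equation.

No integer solutions with |y| ≤ 50.


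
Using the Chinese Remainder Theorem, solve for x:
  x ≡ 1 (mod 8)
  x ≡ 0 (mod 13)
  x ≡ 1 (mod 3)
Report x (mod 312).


Moduli 8, 13, 3 are pairwise coprime; by CRT there is a unique solution modulo M = 8 · 13 · 3 = 312.
Solve pairwise, accumulating the modulus:
  Start with x ≡ 1 (mod 8).
  Combine with x ≡ 0 (mod 13): since gcd(8, 13) = 1, we get a unique residue mod 104.
    Write x = 1 + 8·t and substitute into x ≡ 0 (mod 13): 8·t ≡ 0 − 1 = -1 (mod 13).
    Reduce coefficients mod 13: 8·t ≡ 12 (mod 13).
    The inverse of 8 mod 13 is 5 (since 8·5 = 40 = 3·13 + 1), so t ≡ 5·12 = 60 ≡ 8 (mod 13).
    Then x = 1 + 8·8 = 65, valid modulo lcm(8, 13) = 104: x ≡ 65 (mod 104).
  Combine with x ≡ 1 (mod 3): since gcd(104, 3) = 1, we get a unique residue mod 312.
    Write x = 65 + 104·t and substitute into x ≡ 1 (mod 3): 104·t ≡ 1 − 65 = -64 (mod 3).
    Reduce coefficients mod 3: 2·t ≡ 2 (mod 3).
    The inverse of 2 mod 3 is 2 (since 2·2 = 4 = 1·3 + 1), so t ≡ 2·2 = 4 ≡ 1 (mod 3).
    Then x = 65 + 104·1 = 169, valid modulo lcm(104, 3) = 312: x ≡ 169 (mod 312).
Verify: 169 mod 8 = 1 ✓, 169 mod 13 = 0 ✓, 169 mod 3 = 1 ✓.

x ≡ 169 (mod 312).


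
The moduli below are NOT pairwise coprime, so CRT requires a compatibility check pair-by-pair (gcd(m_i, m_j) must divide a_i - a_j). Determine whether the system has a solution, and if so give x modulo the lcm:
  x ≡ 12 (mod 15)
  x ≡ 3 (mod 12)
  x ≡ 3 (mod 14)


Moduli 15, 12, 14 are not pairwise coprime, so CRT works modulo lcm(m_i) when all pairwise compatibility conditions hold.
Pairwise compatibility: gcd(m_i, m_j) must divide a_i - a_j for every pair.
Merge one congruence at a time:
  Start: x ≡ 12 (mod 15).
  Combine with x ≡ 3 (mod 12): gcd(15, 12) = 3; 3 - 12 = -9, which IS divisible by 3, so compatible.
    Write x = 12 + 15·t and substitute into x ≡ 3 (mod 12): 15·t ≡ 3 − 12 = -9 (mod 12).
    Divide the congruence (and modulus) by g = 3: 5·t ≡ -3 (mod 4).
    Reduce coefficients mod 4: 1·t ≡ 1 (mod 4).
    So t ≡ 1 (mod 4).
    Then x = 12 + 15·1 = 27, valid modulo lcm(15, 12) = 60: x ≡ 27 (mod 60).
  Combine with x ≡ 3 (mod 14): gcd(60, 14) = 2; 3 - 27 = -24, which IS divisible by 2, so compatible.
    Write x = 27 + 60·t and substitute into x ≡ 3 (mod 14): 60·t ≡ 3 − 27 = -24 (mod 14).
    Divide the congruence (and modulus) by g = 2: 30·t ≡ -12 (mod 7).
    Reduce coefficients mod 7: 2·t ≡ 2 (mod 7).
    The inverse of 2 mod 7 is 4 (since 2·4 = 8 = 1·7 + 1), so t ≡ 4·2 = 8 ≡ 1 (mod 7).
    Then x = 27 + 60·1 = 87, valid modulo lcm(60, 14) = 420: x ≡ 87 (mod 420).
Verify: 87 mod 15 = 12, 87 mod 12 = 3, 87 mod 14 = 3.

x ≡ 87 (mod 420).
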